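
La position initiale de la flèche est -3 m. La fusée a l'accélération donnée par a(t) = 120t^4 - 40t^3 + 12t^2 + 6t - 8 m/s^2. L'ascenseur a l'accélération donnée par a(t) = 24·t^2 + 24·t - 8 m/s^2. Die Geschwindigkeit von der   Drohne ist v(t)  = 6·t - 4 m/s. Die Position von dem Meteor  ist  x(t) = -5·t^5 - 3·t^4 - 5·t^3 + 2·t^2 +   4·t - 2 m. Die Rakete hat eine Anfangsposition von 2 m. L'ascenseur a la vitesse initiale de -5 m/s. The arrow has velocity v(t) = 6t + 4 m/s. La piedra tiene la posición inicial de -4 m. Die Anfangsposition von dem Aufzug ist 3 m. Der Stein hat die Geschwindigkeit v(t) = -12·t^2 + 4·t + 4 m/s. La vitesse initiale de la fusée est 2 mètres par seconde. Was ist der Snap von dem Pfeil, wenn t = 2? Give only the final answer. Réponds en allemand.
Der Snap bei t = 2 ist s = 0.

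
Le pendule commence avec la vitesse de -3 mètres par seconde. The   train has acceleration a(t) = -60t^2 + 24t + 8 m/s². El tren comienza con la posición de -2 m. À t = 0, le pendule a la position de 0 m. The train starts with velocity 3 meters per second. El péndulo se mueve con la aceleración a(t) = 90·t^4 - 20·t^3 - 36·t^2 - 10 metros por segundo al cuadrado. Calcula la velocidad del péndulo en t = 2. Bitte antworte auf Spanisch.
Debemos encontrar la integral de nuestra ecuación de la aceleración a(t) = 90·t^4 - 20·t^3 - 36·t^2 - 10 1 vez. Integrando la aceleración y usando la condición inicial v(0) = -3, obtenemos v(t) = 18·t^5 - 5·t^4 - 12·t^3 - 10·t - 3. Tenemos la velocidad v(t) = 18·t^5 - 5·t^4 - 12·t^3 - 10·t - 3. Sustituyendo t = 2: v(2) = 377.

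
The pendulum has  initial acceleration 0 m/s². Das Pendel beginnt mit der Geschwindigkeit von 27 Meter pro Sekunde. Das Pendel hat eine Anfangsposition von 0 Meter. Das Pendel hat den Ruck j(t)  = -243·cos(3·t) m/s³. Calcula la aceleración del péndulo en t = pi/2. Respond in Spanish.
Partiendo de la sacudida j(t) = -243·cos(3·t), tomamos 1 integral. La integral de la sacudida, con a(0) = 0, da la aceleración: a(t) = -81·sin(3·t). De la ecuación de la aceleración a(t) = -81·sin(3·t), sustituimos t = pi/2 para obtener a = 81.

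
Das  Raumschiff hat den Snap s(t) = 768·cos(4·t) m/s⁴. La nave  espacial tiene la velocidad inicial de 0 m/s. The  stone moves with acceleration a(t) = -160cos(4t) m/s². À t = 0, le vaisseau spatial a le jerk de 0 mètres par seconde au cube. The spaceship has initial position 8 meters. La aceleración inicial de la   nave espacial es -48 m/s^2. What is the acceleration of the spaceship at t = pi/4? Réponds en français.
Pour résoudre ceci, nous devons prendre 2 intégrales de notre équation du snap s(t) = 768·cos(4·t). L'intégrale du snap, avec j(0) = 0, donne le jerk: j(t) = 192·sin(4·t). En prenant ∫j(t)dt et en appliquant a(0) = -48, nous trouvons a(t) = -48·cos(4·t). De l'équation de l'accélération a(t) = -48·cos(4·t), nous substituons t = pi/4 pour obtenir a = 48.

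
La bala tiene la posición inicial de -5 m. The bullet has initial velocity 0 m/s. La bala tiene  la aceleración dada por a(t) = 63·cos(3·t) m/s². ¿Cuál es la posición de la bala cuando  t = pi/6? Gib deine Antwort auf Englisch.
We need to integrate our acceleration equation a(t) = 63·cos(3·t) 2 times. Finding the integral of a(t) and using v(0) = 0: v(t) = 21·sin(3·t). Integrating velocity and using the initial condition x(0) = -5, we get x(t) = 2 - 7·cos(3·t). We have position x(t) = 2 - 7·cos(3·t). Substituting t = pi/6: x(pi/6) = 2.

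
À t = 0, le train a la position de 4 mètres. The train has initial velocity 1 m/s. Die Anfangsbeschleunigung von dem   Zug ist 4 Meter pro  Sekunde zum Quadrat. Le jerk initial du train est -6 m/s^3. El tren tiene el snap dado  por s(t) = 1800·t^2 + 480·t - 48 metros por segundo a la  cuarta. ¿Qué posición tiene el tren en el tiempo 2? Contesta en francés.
En partant du snap s(t) = 1800·t^2 + 480·t - 48, nous prenons 4 primitives. L'intégrale du snap est le jerk. En utilisant j(0) = -6, nous obtenons j(t) = 600·t^3 + 240·t^2 - 48·t - 6. En prenant ∫j(t)dt et en appliquant a(0) = 4, nous trouvons a(t) = 150·t^4 + 80·t^3 - 24·t^2 - 6·t + 4. L'intégrale de l'accélération, avec v(0) = 1, donne la vitesse: v(t) = 30·t^5 + 20·t^4 - 8·t^3 - 3·t^2 + 4·t + 1. La primitive de la vitesse est la position. En utilisant x(0) = 4, nous obtenons x(t) = 5·t^6 + 4·t^5 - 2·t^4 - t^3 + 2·t^2 + t + 4. Nous avons la position x(t) = 5·t^6 + 4·t^5 - 2·t^4 - t^3 + 2·t^2 + t + 4. En substituant t = 2: x(2) = 422.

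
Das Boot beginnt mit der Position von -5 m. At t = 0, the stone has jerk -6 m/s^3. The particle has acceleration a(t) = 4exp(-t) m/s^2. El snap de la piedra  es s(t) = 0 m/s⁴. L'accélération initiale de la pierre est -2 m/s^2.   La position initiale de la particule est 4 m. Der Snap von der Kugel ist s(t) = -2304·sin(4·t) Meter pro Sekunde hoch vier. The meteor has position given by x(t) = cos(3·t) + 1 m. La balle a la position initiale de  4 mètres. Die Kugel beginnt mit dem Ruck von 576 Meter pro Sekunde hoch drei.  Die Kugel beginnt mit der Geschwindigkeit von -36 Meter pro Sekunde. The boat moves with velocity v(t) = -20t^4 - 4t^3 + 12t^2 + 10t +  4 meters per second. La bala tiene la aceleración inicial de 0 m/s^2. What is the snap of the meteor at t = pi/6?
We must differentiate our position equation x(t) = cos(3·t) + 1 4 times. The derivative of position gives velocity: v(t) = -3·sin(3·t). Differentiating velocity, we get acceleration: a(t) = -9·cos(3·t). The derivative of acceleration gives jerk: j(t) = 27·sin(3·t). The derivative of jerk gives snap: s(t) = 81·cos(3·t). We have snap s(t) = 81·cos(3·t). Substituting t = pi/6: s(pi/6) = 0.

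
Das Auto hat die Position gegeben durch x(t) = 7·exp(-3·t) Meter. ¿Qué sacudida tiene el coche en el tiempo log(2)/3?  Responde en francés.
En partant de la position x(t) = 7·exp(-3·t), nous prenons 3 dérivées. En prenant d/dt de x(t), nous trouvons v(t) = -21·exp(-3·t). La dérivée de la vitesse donne l'accélération: a(t) = 63·exp(-3·t). En dérivant l'accélération, nous obtenons le jerk: j(t) = -189·exp(-3·t). En utilisant j(t) = -189·exp(-3·t) et en substituant t = log(2)/3, nous trouvons j = -189/2.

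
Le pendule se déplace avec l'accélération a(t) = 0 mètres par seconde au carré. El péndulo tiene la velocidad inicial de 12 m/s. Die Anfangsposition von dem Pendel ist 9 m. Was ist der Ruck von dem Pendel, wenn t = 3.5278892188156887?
Um dies zu lösen, müssen wir 1 Ableitung unserer Gleichung für die Beschleunigung a(t) = 0 nehmen. Mit d/dt von a(t) finden wir j(t) = 0. Wir haben den Ruck j(t) = 0. Durch Einsetzen von t = 3.5278892188156887: j(3.5278892188156887) = 0.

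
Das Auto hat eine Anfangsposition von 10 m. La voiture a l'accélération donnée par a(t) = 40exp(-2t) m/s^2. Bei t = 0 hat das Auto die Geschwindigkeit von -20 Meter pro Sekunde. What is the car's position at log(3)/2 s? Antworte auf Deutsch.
Wir müssen die Stammfunktion unserer Gleichung für die Beschleunigung a(t) = 40·exp(-2·t) 2-mal finden. Das Integral von der Beschleunigung, mit v(0) = -20, ergibt die Geschwindigkeit: v(t) = -20·exp(-2·t). Mit ∫v(t)dt und Anwendung von x(0) = 10, finden wir x(t) = 10·exp(-2·t). Mit x(t) = 10·exp(-2·t) und Einsetzen von t = log(3)/2, finden wir x = 10/3.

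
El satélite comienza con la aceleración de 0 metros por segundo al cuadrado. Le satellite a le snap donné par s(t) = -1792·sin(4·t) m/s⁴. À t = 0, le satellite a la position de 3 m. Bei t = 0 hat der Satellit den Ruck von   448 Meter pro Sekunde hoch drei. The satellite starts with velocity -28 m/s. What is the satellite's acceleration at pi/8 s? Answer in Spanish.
Partiendo del snap s(t) = -1792·sin(4·t), tomamos 2 antiderivadas. Integrando el snap y usando la condición inicial j(0) = 448, obtenemos j(t) = 448·cos(4·t). La integral de la sacudida, con a(0) = 0, da la aceleración: a(t) = 112·sin(4·t). Tenemos la aceleración a(t) = 112·sin(4·t). Sustituyendo t = pi/8: a(pi/8) = 112.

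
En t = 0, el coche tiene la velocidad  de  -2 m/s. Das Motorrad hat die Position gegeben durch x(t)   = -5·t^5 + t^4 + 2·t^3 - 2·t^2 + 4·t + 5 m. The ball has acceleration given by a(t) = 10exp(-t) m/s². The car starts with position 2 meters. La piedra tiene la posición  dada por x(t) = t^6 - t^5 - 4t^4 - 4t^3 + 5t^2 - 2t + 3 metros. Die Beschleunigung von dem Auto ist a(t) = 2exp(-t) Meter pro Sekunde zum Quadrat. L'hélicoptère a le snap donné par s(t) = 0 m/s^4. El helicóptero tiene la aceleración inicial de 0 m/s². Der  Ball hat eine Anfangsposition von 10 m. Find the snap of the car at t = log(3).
We must differentiate our acceleration equation a(t) = 2·exp(-t) 2 times. The derivative of acceleration gives jerk: j(t) = -2·exp(-t). Taking d/dt of j(t), we find s(t) = 2·exp(-t). We have snap s(t) = 2·exp(-t). Substituting t = log(3): s(log(3)) = 2/3.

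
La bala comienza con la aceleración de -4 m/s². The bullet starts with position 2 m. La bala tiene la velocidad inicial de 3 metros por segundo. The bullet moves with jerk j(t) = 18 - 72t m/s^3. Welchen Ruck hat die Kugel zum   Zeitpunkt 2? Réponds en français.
En utilisant j(t) = 18 - 72·t et en substituant t = 2, nous trouvons j = -126.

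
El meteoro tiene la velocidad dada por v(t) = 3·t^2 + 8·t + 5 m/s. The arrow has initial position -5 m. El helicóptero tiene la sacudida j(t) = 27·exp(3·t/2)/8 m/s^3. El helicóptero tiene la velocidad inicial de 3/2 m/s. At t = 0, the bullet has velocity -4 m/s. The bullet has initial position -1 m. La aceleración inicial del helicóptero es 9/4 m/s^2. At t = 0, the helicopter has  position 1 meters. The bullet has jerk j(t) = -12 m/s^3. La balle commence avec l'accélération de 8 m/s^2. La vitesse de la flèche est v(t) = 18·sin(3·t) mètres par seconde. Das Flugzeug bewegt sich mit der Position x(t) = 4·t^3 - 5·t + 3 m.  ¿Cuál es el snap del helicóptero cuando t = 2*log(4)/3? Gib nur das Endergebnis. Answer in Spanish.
La respuesta es 81/4.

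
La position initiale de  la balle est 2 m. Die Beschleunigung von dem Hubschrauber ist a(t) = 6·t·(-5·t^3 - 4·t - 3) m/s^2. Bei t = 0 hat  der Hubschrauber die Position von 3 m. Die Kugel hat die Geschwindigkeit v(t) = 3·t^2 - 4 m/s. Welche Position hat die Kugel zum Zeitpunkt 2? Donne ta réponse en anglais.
We need to integrate our velocity equation v(t) = 3·t^2 - 4 1 time. Finding the antiderivative of v(t) and using x(0) = 2: x(t) = t^3 - 4·t + 2. We have position x(t) = t^3 - 4·t + 2. Substituting t = 2: x(2) = 2.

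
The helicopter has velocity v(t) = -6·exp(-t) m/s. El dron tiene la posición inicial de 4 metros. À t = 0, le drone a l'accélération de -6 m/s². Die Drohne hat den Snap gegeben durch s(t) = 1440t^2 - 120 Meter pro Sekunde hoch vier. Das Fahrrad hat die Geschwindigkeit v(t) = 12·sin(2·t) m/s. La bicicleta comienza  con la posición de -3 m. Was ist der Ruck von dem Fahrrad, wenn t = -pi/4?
Wir müssen unsere Gleichung für die Geschwindigkeit v(t) = 12·sin(2·t) 2-mal ableiten. Mit d/dt von v(t) finden wir a(t) = 24·cos(2·t). Die Ableitung von der Beschleunigung ergibt den Ruck: j(t) = -48·sin(2·t). Mit j(t) = -48·sin(2·t) und Einsetzen von t = -pi/4, finden wir j = 48.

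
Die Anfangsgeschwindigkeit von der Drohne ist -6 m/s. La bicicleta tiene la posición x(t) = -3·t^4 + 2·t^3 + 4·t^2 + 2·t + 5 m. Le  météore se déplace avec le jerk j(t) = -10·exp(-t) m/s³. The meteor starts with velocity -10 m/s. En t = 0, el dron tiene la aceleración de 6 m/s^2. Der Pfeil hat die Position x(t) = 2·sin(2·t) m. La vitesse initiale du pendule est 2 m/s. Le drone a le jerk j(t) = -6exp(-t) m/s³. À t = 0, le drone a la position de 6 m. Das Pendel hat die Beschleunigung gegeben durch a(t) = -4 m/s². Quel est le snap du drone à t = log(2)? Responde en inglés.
Starting from jerk j(t) = -6·exp(-t), we take 1 derivative. Differentiating jerk, we get snap: s(t) = 6·exp(-t). Using s(t) = 6·exp(-t) and substituting t = log(2), we find s = 3.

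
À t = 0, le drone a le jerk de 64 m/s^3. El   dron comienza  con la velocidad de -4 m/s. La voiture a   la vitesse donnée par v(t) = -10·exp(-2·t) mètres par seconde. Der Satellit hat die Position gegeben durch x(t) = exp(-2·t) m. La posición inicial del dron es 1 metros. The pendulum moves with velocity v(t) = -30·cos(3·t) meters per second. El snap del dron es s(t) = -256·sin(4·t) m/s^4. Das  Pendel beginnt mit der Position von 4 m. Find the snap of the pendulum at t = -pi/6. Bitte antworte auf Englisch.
To solve this, we need to take 3 derivatives of our velocity equation v(t) = -30·cos(3·t). Taking d/dt of v(t), we find a(t) = 90·sin(3·t). Taking d/dt of a(t), we find j(t) = 270·cos(3·t). The derivative of jerk gives snap: s(t) = -810·sin(3·t). We have snap s(t) = -810·sin(3·t). Substituting t = -pi/6: s(-pi/6) = 810.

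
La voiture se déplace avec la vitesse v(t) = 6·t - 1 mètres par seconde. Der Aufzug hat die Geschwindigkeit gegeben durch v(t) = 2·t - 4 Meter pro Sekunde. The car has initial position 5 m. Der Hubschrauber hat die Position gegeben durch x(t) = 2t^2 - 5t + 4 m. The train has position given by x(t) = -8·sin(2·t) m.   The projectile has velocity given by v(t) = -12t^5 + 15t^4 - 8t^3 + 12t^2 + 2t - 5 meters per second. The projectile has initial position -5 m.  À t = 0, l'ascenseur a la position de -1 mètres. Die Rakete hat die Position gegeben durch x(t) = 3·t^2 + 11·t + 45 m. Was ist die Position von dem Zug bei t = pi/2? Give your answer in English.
Using x(t) = -8·sin(2·t) and substituting t = pi/2, we find x = 0.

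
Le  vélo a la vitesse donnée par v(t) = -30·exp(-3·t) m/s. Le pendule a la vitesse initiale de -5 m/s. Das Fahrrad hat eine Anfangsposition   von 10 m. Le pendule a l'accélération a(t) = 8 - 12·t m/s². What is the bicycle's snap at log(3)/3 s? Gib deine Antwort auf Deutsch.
Um dies zu lösen, müssen wir 3 Ableitungen unserer Gleichung für die Geschwindigkeit v(t) = -30·exp(-3·t) nehmen. Die Ableitung von der Geschwindigkeit ergibt die Beschleunigung: a(t) = 90·exp(-3·t). Die Ableitung von der Beschleunigung ergibt den Ruck: j(t) = -270·exp(-3·t). Mit d/dt von j(t) finden wir s(t) = 810·exp(-3·t). Wir haben den Snap s(t) = 810·exp(-3·t). Durch Einsetzen von t = log(3)/3: s(log(3)/3) = 270.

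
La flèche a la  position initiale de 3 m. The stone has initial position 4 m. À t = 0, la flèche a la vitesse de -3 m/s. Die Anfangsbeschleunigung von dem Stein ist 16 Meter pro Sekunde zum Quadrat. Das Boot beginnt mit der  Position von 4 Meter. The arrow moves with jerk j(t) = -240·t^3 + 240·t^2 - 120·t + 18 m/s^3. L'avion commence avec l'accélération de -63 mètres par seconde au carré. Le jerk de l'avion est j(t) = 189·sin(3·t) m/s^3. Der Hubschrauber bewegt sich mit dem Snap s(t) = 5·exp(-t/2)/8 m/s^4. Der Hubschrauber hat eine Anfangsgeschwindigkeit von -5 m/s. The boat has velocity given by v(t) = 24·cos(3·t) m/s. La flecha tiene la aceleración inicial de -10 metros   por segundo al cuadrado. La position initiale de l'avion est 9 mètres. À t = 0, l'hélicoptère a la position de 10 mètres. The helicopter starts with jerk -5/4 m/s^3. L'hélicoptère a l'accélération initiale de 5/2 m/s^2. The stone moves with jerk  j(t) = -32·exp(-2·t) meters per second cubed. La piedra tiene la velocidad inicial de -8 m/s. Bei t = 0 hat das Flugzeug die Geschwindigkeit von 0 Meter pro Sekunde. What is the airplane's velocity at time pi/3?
We must find the integral of our jerk equation j(t) = 189·sin(3·t) 2 times. The integral of jerk is acceleration. Using a(0) = -63, we get a(t) = -63·cos(3·t). Finding the integral of a(t) and using v(0) = 0: v(t) = -21·sin(3·t). Using v(t) = -21·sin(3·t) and substituting t = pi/3, we find v = 0.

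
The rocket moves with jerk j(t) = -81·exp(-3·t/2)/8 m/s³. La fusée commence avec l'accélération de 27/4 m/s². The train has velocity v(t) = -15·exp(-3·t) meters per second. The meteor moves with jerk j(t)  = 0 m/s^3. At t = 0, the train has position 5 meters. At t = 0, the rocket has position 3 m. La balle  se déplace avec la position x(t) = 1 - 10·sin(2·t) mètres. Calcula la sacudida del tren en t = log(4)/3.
Para resolver esto, necesitamos tomar 2 derivadas de nuestra ecuación de la velocidad v(t) = -15·exp(-3·t). Derivando la velocidad, obtenemos la aceleración: a(t) = 45·exp(-3·t). Derivando la aceleración, obtenemos la sacudida: j(t) = -135·exp(-3·t). Usando j(t) = -135·exp(-3·t) y sustituyendo t = log(4)/3, encontramos j = -135/4.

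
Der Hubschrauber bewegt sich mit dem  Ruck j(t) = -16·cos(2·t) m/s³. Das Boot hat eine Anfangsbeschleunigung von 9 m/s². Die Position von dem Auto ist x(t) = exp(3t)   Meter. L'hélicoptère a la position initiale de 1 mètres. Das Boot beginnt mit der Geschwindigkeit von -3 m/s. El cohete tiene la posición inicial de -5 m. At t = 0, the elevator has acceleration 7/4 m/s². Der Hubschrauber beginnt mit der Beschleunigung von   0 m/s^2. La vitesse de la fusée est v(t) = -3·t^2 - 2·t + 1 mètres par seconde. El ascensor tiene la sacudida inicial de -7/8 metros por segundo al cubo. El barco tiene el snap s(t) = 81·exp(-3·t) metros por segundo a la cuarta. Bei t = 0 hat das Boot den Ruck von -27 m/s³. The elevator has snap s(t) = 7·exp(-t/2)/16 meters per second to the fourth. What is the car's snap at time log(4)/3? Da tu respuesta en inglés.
Starting from position x(t) = exp(3·t), we take 4 derivatives. Differentiating position, we get velocity: v(t) = 3·exp(3·t). Differentiating velocity, we get acceleration: a(t) = 9·exp(3·t). Differentiating acceleration, we get jerk: j(t) = 27·exp(3·t). Differentiating jerk, we get snap: s(t) = 81·exp(3·t). We have snap s(t) = 81·exp(3·t). Substituting t = log(4)/3: s(log(4)/3) = 324.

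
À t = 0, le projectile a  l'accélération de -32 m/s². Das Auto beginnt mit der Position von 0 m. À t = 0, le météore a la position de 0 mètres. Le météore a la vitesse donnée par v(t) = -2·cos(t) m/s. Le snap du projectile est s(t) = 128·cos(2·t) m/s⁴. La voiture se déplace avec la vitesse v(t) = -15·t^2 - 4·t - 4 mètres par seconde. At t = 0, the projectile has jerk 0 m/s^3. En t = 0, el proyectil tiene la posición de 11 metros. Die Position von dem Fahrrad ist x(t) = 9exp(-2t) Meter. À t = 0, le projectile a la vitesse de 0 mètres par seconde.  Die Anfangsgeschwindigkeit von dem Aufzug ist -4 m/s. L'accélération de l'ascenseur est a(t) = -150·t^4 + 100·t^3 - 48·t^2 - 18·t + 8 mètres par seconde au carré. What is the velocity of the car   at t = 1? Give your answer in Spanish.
Usando v(t) = -15·t^2 - 4·t - 4 y sustituyendo t = 1, encontramos v = -23.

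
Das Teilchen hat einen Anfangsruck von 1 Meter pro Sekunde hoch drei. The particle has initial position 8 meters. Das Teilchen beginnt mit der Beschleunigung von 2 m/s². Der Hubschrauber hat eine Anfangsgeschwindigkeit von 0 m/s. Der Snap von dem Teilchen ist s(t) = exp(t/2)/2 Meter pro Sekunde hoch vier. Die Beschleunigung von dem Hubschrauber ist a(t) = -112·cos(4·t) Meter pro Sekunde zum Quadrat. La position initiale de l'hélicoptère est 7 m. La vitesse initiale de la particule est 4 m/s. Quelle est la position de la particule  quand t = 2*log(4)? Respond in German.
Wir müssen unsere Gleichung für den Snap s(t) = exp(t/2)/2 4-mal integrieren. Die Stammfunktion von dem Snap ist der Ruck. Mit j(0) = 1 erhalten wir j(t) = exp(t/2). Die Stammfunktion von dem Ruck, mit a(0) = 2, ergibt die Beschleunigung: a(t) = 2·exp(t/2). Durch Integration von der Beschleunigung und Verwendung der Anfangsbedingung v(0) = 4, erhalten wir v(t) = 4·exp(t/2). Das Integral von der Geschwindigkeit ist die Position. Mit x(0) = 8 erhalten wir x(t) = 8·exp(t/2). Mit x(t) = 8·exp(t/2) und Einsetzen von t = 2*log(4), finden wir x = 32.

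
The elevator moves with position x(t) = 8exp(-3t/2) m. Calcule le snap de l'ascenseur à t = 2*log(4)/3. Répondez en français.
Pour résoudre ceci, nous devons prendre 4 dérivées de notre équation de la position x(t) = 8·exp(-3·t/2). La dérivée de la position donne la vitesse: v(t) = -12·exp(-3·t/2). La dérivée de la vitesse donne l'accélération: a(t) = 18·exp(-3·t/2). La dérivée de l'accélération donne le jerk: j(t) = -27·exp(-3·t/2). La dérivée du jerk donne le snap: s(t) = 81·exp(-3·t/2)/2. De l'équation du snap s(t) = 81·exp(-3·t/2)/2, nous substituons t = 2*log(4)/3 pour obtenir s = 81/8.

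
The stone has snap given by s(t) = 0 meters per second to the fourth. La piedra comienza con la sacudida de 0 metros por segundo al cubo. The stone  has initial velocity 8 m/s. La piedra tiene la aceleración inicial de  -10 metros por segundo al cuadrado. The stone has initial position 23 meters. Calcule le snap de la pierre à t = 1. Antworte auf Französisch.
De l'équation du snap s(t) = 0, nous substituons t = 1 pour obtenir s = 0.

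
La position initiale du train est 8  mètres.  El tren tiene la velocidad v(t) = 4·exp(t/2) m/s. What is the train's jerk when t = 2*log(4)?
To solve this, we need to take 2 derivatives of our velocity equation v(t) = 4·exp(t/2). Taking d/dt of v(t), we find a(t) = 2·exp(t/2). The derivative of acceleration gives jerk: j(t) = exp(t/2). Using j(t) = exp(t/2) and substituting t = 2*log(4), we find j = 4.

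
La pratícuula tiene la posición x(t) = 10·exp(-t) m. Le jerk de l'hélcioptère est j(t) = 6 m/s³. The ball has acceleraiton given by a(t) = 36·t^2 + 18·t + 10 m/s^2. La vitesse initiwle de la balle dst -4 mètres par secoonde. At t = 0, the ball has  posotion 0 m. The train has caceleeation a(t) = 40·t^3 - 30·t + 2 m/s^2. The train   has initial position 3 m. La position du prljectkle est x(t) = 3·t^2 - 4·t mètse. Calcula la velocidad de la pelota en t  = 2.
Necesitamos integrar nuestra ecuación de la aceleración a(t) = 36·t^2 + 18·t + 10 1 vez. La integral de la aceleración, con v(0) = -4, da la velocidad: v(t) = 12·t^3 + 9·t^2 + 10·t - 4. Usando v(t) = 12·t^3 + 9·t^2 + 10·t - 4 y sustituyendo t = 2, encontramos v = 148.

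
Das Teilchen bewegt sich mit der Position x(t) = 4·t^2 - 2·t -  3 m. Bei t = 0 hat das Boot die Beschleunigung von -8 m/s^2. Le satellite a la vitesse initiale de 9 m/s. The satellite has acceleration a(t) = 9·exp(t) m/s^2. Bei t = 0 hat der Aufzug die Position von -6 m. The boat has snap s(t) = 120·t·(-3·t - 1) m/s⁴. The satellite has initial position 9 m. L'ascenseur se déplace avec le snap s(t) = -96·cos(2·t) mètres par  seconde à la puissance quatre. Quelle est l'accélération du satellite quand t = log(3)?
En utilisant a(t) = 9·exp(t) et en substituant t = log(3), nous trouvons a = 27.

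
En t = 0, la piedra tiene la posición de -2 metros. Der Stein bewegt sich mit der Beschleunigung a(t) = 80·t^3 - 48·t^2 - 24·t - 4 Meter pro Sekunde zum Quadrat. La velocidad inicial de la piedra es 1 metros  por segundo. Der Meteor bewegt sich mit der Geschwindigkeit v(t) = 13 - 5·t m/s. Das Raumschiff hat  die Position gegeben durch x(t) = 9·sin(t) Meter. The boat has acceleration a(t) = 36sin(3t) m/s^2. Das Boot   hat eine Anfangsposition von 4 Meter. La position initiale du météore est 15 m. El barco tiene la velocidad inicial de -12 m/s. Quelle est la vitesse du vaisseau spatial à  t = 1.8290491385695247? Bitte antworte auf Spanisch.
Debemos derivar nuestra ecuación de la posición x(t) = 9·sin(t) 1 vez. Tomando d/dt de x(t), encontramos v(t) = 9·cos(t). Tenemos la velocidad v(t) = 9·cos(t). Sustituyendo t = 1.8290491385695247: v(1.8290491385695247) = -2.29852525652797.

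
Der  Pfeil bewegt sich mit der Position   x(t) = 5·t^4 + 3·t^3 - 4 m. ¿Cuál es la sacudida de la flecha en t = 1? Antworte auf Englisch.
We must differentiate our position equation x(t) = 5·t^4 + 3·t^3 - 4 3 times. Differentiating position, we get velocity: v(t) = 20·t^3 + 9·t^2. Taking d/dt of v(t), we find a(t) = 60·t^2 + 18·t. Taking d/dt of a(t), we find j(t) = 120·t + 18. We have jerk j(t) = 120·t + 18. Substituting t = 1: j(1) = 138.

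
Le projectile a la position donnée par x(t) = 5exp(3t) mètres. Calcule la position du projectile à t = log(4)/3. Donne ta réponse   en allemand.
Wir haben die Position x(t) = 5·exp(3·t). Durch Einsetzen von t = log(4)/3: x(log(4)/3) = 20.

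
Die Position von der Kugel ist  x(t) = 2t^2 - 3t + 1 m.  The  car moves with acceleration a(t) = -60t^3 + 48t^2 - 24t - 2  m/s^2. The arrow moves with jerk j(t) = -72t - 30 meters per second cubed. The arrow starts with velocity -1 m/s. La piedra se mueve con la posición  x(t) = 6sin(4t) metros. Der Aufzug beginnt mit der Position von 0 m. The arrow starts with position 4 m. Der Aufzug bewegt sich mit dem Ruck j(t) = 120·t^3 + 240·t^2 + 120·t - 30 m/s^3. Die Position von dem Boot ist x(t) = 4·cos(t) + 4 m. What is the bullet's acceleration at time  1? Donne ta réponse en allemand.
Ausgehend von der Position x(t) = 2·t^2 - 3·t + 1, nehmen wir 2 Ableitungen. Mit d/dt von x(t) finden wir v(t) = 4·t - 3. Die Ableitung von der Geschwindigkeit ergibt die Beschleunigung: a(t) = 4. Aus der Gleichung für die Beschleunigung a(t) = 4, setzen wir t = 1 ein und erhalten a = 4.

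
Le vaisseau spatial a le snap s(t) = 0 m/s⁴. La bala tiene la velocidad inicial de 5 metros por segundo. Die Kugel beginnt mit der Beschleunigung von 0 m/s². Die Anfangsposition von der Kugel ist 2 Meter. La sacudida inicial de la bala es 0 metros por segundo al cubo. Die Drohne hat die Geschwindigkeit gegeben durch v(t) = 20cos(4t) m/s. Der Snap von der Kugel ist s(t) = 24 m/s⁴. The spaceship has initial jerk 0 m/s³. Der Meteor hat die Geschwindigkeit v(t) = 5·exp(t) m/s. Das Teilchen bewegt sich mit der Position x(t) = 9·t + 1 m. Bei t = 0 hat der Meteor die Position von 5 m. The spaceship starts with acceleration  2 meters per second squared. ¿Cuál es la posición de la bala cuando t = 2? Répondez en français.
Nous devons intégrer notre équation du snap s(t) = 24 4 fois. La primitive du snap, avec j(0) = 0, donne le jerk: j(t) = 24·t. La primitive du jerk est l'accélération. En utilisant a(0) = 0, nous obtenons a(t) = 12·t^2. La primitive de l'accélération, avec v(0) = 5, donne la vitesse: v(t) = 4·t^3 + 5. L'intégrale de la vitesse, avec x(0) = 2, donne la position: x(t) = t^4 + 5·t + 2. De l'équation de la position x(t) = t^4 + 5·t + 2, nous substituons t = 2 pour obtenir x = 28.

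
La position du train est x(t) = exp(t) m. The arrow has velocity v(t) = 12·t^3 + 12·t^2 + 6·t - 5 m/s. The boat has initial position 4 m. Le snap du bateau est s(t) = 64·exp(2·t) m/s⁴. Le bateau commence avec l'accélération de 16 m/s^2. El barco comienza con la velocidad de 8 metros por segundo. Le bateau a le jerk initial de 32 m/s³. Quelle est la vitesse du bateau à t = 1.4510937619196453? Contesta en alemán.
Ausgehend von dem Snap s(t) = 64·exp(2·t), nehmen wir 3 Stammfunktionen. Durch Integration von dem Snap und Verwendung der Anfangsbedingung j(0) = 32, erhalten wir j(t) = 32·exp(2·t). Mit ∫j(t)dt und Anwendung von a(0) = 16, finden wir a(t) = 16·exp(2·t). Das Integral von der Beschleunigung ist die Geschwindigkeit. Mit v(0) = 8 erhalten wir v(t) = 8·exp(2·t). Wir haben die Geschwindigkeit v(t) = 8·exp(2·t). Durch Einsetzen von t = 1.4510937619196453: v(1.4510937619196453) = 145.711562091461.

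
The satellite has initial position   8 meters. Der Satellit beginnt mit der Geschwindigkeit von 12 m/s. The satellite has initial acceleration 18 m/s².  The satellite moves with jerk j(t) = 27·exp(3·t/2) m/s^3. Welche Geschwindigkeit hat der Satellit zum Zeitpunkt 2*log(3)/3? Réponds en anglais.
Starting from jerk j(t) = 27·exp(3·t/2), we take 2 antiderivatives. Finding the integral of j(t) and using a(0) = 18: a(t) = 18·exp(3·t/2). The integral of acceleration is velocity. Using v(0) = 12, we get v(t) = 12·exp(3·t/2). From the given velocity equation v(t) = 12·exp(3·t/2), we substitute t = 2*log(3)/3 to get v = 36.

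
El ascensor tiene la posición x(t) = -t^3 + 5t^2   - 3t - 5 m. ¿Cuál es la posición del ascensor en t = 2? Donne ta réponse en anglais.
From the given position equation x(t) = -t^3 + 5·t^2 - 3·t - 5, we substitute t = 2 to get x = 1.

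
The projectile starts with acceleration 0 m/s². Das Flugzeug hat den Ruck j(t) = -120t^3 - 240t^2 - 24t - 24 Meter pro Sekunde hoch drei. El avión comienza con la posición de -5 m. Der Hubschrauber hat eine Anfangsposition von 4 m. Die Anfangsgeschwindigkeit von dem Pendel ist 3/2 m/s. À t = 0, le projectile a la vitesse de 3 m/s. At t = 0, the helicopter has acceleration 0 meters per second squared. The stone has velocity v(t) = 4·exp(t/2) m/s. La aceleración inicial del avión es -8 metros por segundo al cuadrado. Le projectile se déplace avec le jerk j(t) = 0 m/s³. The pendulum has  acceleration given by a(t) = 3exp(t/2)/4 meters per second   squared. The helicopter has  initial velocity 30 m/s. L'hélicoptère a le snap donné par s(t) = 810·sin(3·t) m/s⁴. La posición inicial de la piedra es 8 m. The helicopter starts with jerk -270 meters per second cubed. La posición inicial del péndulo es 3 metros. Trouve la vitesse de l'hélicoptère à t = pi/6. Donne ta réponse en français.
Pour résoudre ceci, nous devons prendre 3 primitives de notre équation du snap s(t) = 810·sin(3·t). En intégrant le snap et en utilisant la condition initiale j(0) = -270, nous obtenons j(t) = -270·cos(3·t). L'intégrale du jerk est l'accélération. En utilisant a(0) = 0, nous obtenons a(t) = -90·sin(3·t). En intégrant l'accélération et en utilisant la condition initiale v(0) = 30, nous obtenons v(t) = 30·cos(3·t). De l'équation de la vitesse v(t) = 30·cos(3·t), nous substituons t = pi/6 pour obtenir v = 0.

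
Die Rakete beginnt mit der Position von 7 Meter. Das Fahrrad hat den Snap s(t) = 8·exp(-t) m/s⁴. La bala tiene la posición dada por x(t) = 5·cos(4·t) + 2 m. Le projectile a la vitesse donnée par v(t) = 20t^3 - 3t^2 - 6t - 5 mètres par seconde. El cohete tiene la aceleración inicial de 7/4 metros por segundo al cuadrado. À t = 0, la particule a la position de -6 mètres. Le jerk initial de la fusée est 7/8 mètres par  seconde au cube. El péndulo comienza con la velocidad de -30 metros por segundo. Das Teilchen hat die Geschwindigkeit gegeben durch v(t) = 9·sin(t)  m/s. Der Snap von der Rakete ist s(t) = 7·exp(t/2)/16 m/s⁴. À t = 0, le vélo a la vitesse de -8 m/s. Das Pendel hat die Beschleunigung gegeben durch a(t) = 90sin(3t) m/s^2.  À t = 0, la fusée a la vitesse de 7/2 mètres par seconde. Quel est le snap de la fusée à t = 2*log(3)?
De l'équation du snap s(t) = 7·exp(t/2)/16, nous substituons t = 2*log(3) pour obtenir s = 21/16.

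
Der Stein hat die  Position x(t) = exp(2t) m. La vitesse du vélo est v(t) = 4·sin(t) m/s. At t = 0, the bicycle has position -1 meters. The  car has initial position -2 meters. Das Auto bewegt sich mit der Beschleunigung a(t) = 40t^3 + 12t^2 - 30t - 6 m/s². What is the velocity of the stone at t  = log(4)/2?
To solve this, we need to take 1 derivative of our position equation x(t) = exp(2·t). Taking d/dt of x(t), we find v(t) = 2·exp(2·t). From the given velocity equation v(t) = 2·exp(2·t), we substitute t = log(4)/2 to get v = 8.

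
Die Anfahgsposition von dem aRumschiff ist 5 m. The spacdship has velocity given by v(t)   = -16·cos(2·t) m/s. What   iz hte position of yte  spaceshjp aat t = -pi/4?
We must find the antiderivative of our velocity equation v(t) = -16·cos(2·t) 1 time. Finding the integral of v(t) and using x(0) = 5: x(t) = 5 - 8·sin(2·t). Using x(t) = 5 - 8·sin(2·t) and substituting t = -pi/4, we find x = 13.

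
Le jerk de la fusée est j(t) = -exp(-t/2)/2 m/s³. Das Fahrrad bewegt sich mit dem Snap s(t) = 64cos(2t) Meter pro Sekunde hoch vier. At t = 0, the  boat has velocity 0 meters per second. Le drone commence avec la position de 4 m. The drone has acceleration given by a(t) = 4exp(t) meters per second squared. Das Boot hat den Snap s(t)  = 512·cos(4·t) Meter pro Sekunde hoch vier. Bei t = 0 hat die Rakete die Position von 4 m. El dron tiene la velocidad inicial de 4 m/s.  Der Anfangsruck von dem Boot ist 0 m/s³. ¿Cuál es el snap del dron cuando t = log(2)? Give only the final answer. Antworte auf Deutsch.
s(log(2)) = 8.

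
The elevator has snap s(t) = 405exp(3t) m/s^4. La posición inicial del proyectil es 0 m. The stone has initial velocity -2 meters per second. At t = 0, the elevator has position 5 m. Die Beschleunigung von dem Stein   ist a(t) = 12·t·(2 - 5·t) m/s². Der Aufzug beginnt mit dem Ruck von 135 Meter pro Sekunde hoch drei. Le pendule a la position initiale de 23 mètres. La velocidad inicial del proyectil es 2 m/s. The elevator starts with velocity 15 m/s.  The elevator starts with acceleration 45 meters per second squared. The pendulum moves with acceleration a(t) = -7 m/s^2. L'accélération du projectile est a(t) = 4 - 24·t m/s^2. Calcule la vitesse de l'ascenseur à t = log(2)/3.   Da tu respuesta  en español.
Necesitamos integrar nuestra ecuación del snap s(t) = 405·exp(3·t) 3 veces. La integral del snap, con j(0) = 135, da la sacudida: j(t) = 135·exp(3·t). Integrando la sacudida y usando la condición inicial a(0) = 45, obtenemos a(t) = 45·exp(3·t). Tomando ∫a(t)dt y aplicando v(0) = 15, encontramos v(t) = 15·exp(3·t). Tenemos la velocidad v(t) = 15·exp(3·t). Sustituyendo t = log(2)/3: v(log(2)/3) = 30.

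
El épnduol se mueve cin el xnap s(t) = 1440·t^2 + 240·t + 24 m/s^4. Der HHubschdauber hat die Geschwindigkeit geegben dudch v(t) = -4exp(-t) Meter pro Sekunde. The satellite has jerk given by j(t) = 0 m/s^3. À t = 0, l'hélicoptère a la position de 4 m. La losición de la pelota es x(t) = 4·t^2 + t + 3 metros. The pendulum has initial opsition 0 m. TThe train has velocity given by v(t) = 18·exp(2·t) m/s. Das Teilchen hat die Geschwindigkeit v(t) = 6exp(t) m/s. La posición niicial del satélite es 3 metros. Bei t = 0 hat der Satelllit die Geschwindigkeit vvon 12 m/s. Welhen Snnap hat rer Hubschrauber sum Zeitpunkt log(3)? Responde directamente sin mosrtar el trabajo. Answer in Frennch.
La réponse est 4/3.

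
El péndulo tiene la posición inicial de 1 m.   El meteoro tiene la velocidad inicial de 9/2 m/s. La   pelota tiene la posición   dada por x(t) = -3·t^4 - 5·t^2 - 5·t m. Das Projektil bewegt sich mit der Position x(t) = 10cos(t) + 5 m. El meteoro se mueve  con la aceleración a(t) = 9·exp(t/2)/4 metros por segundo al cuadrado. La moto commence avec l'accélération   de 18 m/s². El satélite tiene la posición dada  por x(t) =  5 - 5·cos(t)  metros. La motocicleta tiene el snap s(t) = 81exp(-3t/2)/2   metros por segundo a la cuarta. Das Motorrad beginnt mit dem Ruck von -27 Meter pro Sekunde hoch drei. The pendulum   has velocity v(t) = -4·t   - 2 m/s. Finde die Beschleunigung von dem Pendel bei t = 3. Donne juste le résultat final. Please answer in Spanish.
La respuesta es -4.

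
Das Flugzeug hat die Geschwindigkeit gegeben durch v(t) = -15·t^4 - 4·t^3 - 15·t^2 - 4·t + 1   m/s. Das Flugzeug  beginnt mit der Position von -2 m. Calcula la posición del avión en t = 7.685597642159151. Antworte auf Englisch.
Starting from velocity v(t) = -15·t^4 - 4·t^3 - 15·t^2 - 4·t + 1, we take 1 antiderivative. The antiderivative of velocity, with x(0) = -2, gives position: x(t) = -3·t^5 - t^4 - 5·t^3 - 2·t^2 + t - 2. Using x(t) = -3·t^5 - t^4 - 5·t^3 - 2·t^2 + t - 2 and substituting t = 7.685597642159151, we find x = -86318.3389408135.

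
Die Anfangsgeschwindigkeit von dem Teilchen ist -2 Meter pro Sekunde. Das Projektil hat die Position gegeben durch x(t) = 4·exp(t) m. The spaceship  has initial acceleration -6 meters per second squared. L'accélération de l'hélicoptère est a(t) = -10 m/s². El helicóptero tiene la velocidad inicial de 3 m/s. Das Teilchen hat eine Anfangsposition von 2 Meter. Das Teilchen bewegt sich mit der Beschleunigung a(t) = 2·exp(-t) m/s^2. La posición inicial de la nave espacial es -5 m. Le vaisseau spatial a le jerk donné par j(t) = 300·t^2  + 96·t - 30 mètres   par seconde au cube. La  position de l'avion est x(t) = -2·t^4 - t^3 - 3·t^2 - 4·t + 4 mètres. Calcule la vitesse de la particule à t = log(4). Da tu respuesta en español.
Partiendo de la aceleración a(t) = 2·exp(-t), tomamos 1 antiderivada. Tomando ∫a(t)dt y aplicando v(0) = -2, encontramos v(t) = -2·exp(-t). Tenemos la velocidad v(t) = -2·exp(-t). Sustituyendo t = log(4): v(log(4)) = -1/2.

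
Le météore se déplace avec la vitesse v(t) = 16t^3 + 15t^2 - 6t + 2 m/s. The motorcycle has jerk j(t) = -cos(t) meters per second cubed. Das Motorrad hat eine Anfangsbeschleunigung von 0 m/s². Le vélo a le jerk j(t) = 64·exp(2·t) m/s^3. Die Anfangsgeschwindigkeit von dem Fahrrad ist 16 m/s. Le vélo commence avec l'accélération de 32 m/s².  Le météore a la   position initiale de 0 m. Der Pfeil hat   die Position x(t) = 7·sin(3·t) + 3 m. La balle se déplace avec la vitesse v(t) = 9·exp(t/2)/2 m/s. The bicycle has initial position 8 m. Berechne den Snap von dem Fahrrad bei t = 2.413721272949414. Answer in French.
En partant du jerk j(t) = 64·exp(2·t), nous prenons 1 dérivée. En prenant d/dt de j(t), nous trouvons s(t) = 128·exp(2·t). En utilisant s(t) = 128·exp(2·t) et en substituant t = 2.413721272949414, nous trouvons s = 15986.0670075773.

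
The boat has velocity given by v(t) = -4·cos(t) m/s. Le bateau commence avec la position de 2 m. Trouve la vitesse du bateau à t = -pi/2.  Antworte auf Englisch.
We have velocity v(t) = -4·cos(t). Substituting t = -pi/2: v(-pi/2) = 0.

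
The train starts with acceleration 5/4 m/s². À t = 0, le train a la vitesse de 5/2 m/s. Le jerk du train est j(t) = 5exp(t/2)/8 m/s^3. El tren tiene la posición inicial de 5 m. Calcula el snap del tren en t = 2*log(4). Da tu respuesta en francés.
Nous devons dériver notre équation du jerk j(t) = 5·exp(t/2)/8 1 fois. En prenant d/dt de j(t), nous trouvons s(t) = 5·exp(t/2)/16. Nous avons le snap s(t) = 5·exp(t/2)/16. En substituant t = 2*log(4): s(2*log(4)) = 5/4.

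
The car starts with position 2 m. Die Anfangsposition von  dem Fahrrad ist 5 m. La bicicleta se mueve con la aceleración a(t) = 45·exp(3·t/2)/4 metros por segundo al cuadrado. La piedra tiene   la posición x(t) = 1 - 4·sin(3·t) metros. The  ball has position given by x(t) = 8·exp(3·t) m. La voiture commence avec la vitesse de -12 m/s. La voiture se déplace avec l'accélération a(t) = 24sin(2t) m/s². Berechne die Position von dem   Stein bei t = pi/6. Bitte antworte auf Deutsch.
Mit x(t) = 1 - 4·sin(3·t) und Einsetzen von t = pi/6, finden wir x = -3.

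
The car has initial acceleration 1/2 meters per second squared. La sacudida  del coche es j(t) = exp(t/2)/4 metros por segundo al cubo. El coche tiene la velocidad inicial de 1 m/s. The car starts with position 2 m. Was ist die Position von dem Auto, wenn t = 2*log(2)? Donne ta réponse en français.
Pour résoudre ceci, nous devons prendre 3 intégrales de notre équation du jerk j(t) = exp(t/2)/4. En prenant ∫j(t)dt et en appliquant a(0) = 1/2, nous trouvons a(t) = exp(t/2)/2. La primitive de l'accélération est la vitesse. En utilisant v(0) = 1, nous obtenons v(t) = exp(t/2). En prenant ∫v(t)dt et en appliquant x(0) = 2, nous trouvons x(t) = 2·exp(t/2). En utilisant x(t) = 2·exp(t/2) et en substituant t = 2*log(2), nous trouvons x = 4.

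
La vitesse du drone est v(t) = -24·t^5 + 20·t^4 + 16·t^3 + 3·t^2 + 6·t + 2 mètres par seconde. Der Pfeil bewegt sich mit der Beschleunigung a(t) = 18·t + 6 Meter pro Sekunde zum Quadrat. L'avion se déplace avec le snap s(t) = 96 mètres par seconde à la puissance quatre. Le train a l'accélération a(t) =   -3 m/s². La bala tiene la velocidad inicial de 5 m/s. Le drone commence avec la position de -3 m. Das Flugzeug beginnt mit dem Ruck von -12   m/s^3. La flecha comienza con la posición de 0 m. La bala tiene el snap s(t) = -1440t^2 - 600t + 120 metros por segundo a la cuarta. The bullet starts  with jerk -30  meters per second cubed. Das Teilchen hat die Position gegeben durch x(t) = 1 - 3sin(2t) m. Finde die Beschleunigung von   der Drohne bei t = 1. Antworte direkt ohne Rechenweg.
Bei t = 1, a = 20.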